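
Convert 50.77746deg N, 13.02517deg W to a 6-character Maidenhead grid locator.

Shift to the Maidenhead origin (180°W, 90°S): lon 166.9748, lat 140.7775.
Field: 166.9748/20 → 8 → I, 140.7775/10 → 14 → O; chars IO.
Square: 6.9748/2 → 3, 0.7775/1 → 0; chars 30.
Subsquare: 0.9748/0.0833333 → 11 → l, 0.7775/0.0416667 → 18 → s; chars ls.

IO30ls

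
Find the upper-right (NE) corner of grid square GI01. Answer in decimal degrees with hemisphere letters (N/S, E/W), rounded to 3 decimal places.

8.000° S, 58.000° W

Field G=6, I=8: +6·20° lon, +8·10° lat → SW at lon -60°, lat -10°.
Square 0, 1: +0·2° lon, +1·1° lat → SW at lon -60°, lat -9°.
Cell spans 2° lon × 1° lat. NE corner is SW corner plus one full cell.
latitude 8.000° S, longitude 58.000° W.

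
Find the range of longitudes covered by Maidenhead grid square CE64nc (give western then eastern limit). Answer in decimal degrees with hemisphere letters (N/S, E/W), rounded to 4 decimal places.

126.9167° W, 126.8333° W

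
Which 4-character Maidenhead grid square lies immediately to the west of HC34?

HC24

Longitude square 3; −1 → 2.
The latitude characters are unchanged.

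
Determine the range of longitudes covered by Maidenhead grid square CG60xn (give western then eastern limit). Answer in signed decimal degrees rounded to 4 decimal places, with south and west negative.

Field C=2, G=6: +2·20° lon, +6·10° lat → SW at lon -140°, lat -30°.
Square 6, 0: +6·2° lon, +0·1° lat → SW at lon -128°, lat -30°.
Subsquare x=23, n=13: +23·0.0833333° lon, +13·0.0416667° lat → SW at lon -126.083°, lat -29.4583°.
Cell spans 0.0833333° lon × 0.0416667° lat.
west -126.0833, east -126.0000.

-126.0833, -126.0000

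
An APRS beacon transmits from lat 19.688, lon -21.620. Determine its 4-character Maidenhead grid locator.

HK99

Shift to the Maidenhead origin (180°W, 90°S): lon 158.38, lat 109.69.
Field: lon ⌊158.38/20⌋ = 7 → H; lat ⌊109.69/10⌋ = 10 → K.
Square: lon ⌊18.38/2⌋ = 9; lat ⌊9.69/1⌋ = 9.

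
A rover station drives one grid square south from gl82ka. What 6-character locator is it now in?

GL81kx

Latitude subsquare a = 0; −1 → -1, wraps to 23 = x, carry into square.
Latitude square 2; −1 → 1.
The longitude characters are unchanged.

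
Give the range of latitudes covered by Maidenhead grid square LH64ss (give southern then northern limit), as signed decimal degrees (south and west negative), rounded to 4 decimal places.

Field L=11, H=7: +11·20° lon, +7·10° lat → SW at lon 40°, lat -20°.
Square 6, 4: +6·2° lon, +4·1° lat → SW at lon 52°, lat -16°.
Subsquare s=18, s=18: +18·0.0833333° lon, +18·0.0416667° lat → SW at lon 53.5°, lat -15.25°.
Cell spans 0.0833333° lon × 0.0416667° lat.
south -15.2500, north -15.2083.

-15.2500, -15.2083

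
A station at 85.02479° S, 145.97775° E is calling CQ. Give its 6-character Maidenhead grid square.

QA24xx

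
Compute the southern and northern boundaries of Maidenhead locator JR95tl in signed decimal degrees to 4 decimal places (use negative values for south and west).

85.4583, 85.5000

Field J=9, R=17: +9·20° lon, +17·10° lat → SW at lon 0°, lat 80°.
Square 9, 5: +9·2° lon, +5·1° lat → SW at lon 18°, lat 85°.
Subsquare t=19, l=11: +19·0.0833333° lon, +11·0.0416667° lat → SW at lon 19.5833°, lat 85.4583°.
Cell spans 0.0833333° lon × 0.0416667° lat.
south 85.4583, north 85.5000.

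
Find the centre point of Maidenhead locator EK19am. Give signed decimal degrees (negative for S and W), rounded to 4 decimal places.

19.5208, -97.9583

Field E=4, K=10: +4·20° lon, +10·10° lat → SW at lon -100°, lat 10°.
Square 1, 9: +1·2° lon, +9·1° lat → SW at lon -98°, lat 19°.
Subsquare a=0, m=12: +0·0.0833333° lon, +12·0.0416667° lat → SW at lon -98°, lat 19.5°.
Cell spans 0.0833333° lon × 0.0416667° lat. Centre is SW corner plus half of each.
latitude 19.5208, longitude -97.9583.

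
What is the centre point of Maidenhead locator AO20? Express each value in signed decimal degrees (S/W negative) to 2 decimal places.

Field A=0, O=14: +0·20° lon, +14·10° lat → SW at lon -180°, lat 50°.
Square 2, 0: +2·2° lon, +0·1° lat → SW at lon -176°, lat 50°.
Cell spans 2° lon × 1° lat. Centre is SW corner plus half of each.
latitude 50.50, longitude -175.00.

50.50, -175.00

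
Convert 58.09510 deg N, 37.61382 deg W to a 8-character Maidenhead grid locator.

HO18ec62

Offset from 180°W / 90°S: lon 142.38618°, lat 148.09510°.
Field: lon ⌊142.38618/20⌋ = 7 → H; lat ⌊148.09510/10⌋ = 14 → O.
Square: lon ⌊2.38618/2⌋ = 1; lat ⌊8.09510/1⌋ = 8.
Subsquare: lon ⌊0.38618/0.0833333⌋ = 4 → e; lat ⌊0.09510/0.0416667⌋ = 2 → c.
Extended square: lon ⌊0.05285/0.00833333⌋ = 6; lat ⌊0.01177/0.00416667⌋ = 2.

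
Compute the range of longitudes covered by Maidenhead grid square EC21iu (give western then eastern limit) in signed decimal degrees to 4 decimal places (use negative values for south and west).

-95.3333, -95.2500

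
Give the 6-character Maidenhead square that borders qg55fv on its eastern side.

Longitude subsquare f = 5; +1 → 6 = g.
The latitude characters are unchanged.

QG55gv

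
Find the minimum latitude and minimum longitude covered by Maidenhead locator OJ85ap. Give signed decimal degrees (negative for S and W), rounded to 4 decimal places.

5.6250, 116.0000

Field O=14, J=9: +14·20° lon, +9·10° lat → SW at lon 100°, lat 0°.
Square 8, 5: +8·2° lon, +5·1° lat → SW at lon 116°, lat 5°.
Subsquare a=0, p=15: +0·0.0833333° lon, +15·0.0416667° lat → SW at lon 116°, lat 5.625°.
latitude 5.6250, longitude 116.0000.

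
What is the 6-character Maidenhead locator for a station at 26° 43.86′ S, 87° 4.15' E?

Add 180° to longitude and 90° to latitude: 267.0692, 63.2690.
Field (20°×10°, letters A–R): 267.0692/20 → 13 → N, 63.2690/10 → 6 → G; chars NG.
Square (2°×1°, digits 0–9): 7.0692/2 → 3, 3.2690/1 → 3; chars 33.
Subsquare (5′×2.5′, letters a–x): 1.0692/0.0833333 → 12 → m, 0.2690/0.0416667 → 6 → g; chars mg.

NG33mg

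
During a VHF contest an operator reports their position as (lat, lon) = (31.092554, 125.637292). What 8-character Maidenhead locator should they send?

Offset from 180°W / 90°S: lon 305.63729°, lat 121.09255°.
Field (20°×10°, letters A–R): 305.63729/20 → 15 → P, 121.09255/10 → 12 → M; chars PM.
Square (2°×1°, digits 0–9): 5.63729/2 → 2, 1.09255/1 → 1; chars 21.
Subsquare (5′×2.5′, letters a–x): 1.63729/0.0833333 → 19 → t, 0.09255/0.0416667 → 2 → c; chars tc.
Extended square (30″×15″, digits 0–9): 0.05396/0.00833333 → 6, 0.00922/0.00416667 → 2; chars 62.

PM21tc62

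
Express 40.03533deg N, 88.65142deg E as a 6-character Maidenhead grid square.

Shift to the Maidenhead origin (180°W, 90°S): lon 268.6514, lat 130.0353.
Field: lon ⌊268.6514/20⌋ = 13 → N; lat ⌊130.0353/10⌋ = 13 → N.
Square: lon ⌊8.6514/2⌋ = 4; lat ⌊0.0353/1⌋ = 0.
Subsquare: lon ⌊0.6514/0.0833333⌋ = 7 → h; lat ⌊0.0353/0.0416667⌋ = 0 → a.

NN40ha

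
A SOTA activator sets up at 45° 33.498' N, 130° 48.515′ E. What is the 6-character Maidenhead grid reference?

Add 180° to longitude and 90° to latitude: 310.8086, 135.5583.
Field (20°×10°, letters A–R): lon ⌊310.8086/20⌋ = 15 → P; lat ⌊135.5583/10⌋ = 13 → N.
Square (2°×1°, digits 0–9): lon ⌊10.8086/2⌋ = 5; lat ⌊5.5583/1⌋ = 5.
Subsquare (5′×2.5′, letters a–x): lon ⌊0.8086/0.0833333⌋ = 9 → j; lat ⌊0.5583/0.0416667⌋ = 13 → n.

PN55jn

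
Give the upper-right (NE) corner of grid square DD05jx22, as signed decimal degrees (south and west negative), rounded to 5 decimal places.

-54.02917, -119.22500

Field D=3, D=3: +3·20° lon, +3·10° lat → SW at lon -120°, lat -60°.
Square 0, 5: +0·2° lon, +5·1° lat → SW at lon -120°, lat -55°.
Subsquare j=9, x=23: +9·0.0833333° lon, +23·0.0416667° lat → SW at lon -119.25°, lat -54.0417°.
Extended square 2, 2: +2·0.00833333° lon, +2·0.00416667° lat → SW at lon -119.233°, lat -54.0333°.
Cell spans 0.00833333° lon × 0.00416667° lat. NE corner is SW corner plus one full cell.
latitude -54.02917, longitude -119.22500.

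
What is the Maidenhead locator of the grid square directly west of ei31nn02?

EI31mn92

Longitude extended square 0; −1 → -1, wraps to 9, carry into subsquare.
Longitude subsquare n = 13; −1 → 12 = m.
The latitude characters are unchanged.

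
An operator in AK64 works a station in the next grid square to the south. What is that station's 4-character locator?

Latitude square 4; −1 → 3.
The longitude characters are unchanged.

AK63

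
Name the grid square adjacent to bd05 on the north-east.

BD16

Longitude square 0; +1 → 1.
Latitude square 5; +1 → 6.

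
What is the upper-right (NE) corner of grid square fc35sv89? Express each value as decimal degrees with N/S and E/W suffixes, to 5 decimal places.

64.08333° S, 72.42500° W

Field F=5, C=2: +5·20° lon, +2·10° lat → SW at lon -80°, lat -70°.
Square 3, 5: +3·2° lon, +5·1° lat → SW at lon -74°, lat -65°.
Subsquare s=18, v=21: +18·0.0833333° lon, +21·0.0416667° lat → SW at lon -72.5°, lat -64.125°.
Extended square 8, 9: +8·0.00833333° lon, +9·0.00416667° lat → SW at lon -72.4333°, lat -64.0875°.
Cell spans 0.00833333° lon × 0.00416667° lat. NE corner is SW corner plus one full cell.
latitude 64.08333° S, longitude 72.42500° W.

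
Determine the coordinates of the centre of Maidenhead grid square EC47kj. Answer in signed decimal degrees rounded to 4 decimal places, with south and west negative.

-62.6042, -91.1250

Field E=4, C=2: +4·20° lon, +2·10° lat → SW at lon -100°, lat -70°.
Square 4, 7: +4·2° lon, +7·1° lat → SW at lon -92°, lat -63°.
Subsquare k=10, j=9: +10·0.0833333° lon, +9·0.0416667° lat → SW at lon -91.1667°, lat -62.625°.
Cell spans 0.0833333° lon × 0.0416667° lat. Centre is SW corner plus half of each.
latitude -62.6042, longitude -91.1250.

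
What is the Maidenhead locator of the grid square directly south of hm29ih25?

Latitude extended square 5; −1 → 4.
The longitude characters are unchanged.

HM29ih24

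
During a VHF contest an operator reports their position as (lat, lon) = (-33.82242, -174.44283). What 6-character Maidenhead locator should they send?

Add 180° to longitude and 90° to latitude: 5.5572, 56.1776.
Field: lon ⌊5.5572/20⌋ = 0 → A; lat ⌊56.1776/10⌋ = 5 → F.
Square: lon ⌊5.5572/2⌋ = 2; lat ⌊6.1776/1⌋ = 6.
Subsquare: lon ⌊1.5572/0.0833333⌋ = 18 → s; lat ⌊0.1776/0.0416667⌋ = 4 → e.

AF26se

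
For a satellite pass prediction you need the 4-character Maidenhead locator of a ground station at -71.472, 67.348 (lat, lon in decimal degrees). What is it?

MB38

Offset from 180°W / 90°S: lon 247.35°, lat 18.53°.
Field: 247.35/20 → 12 → M, 18.53/10 → 1 → B; chars MB.
Square: 7.35/2 → 3, 8.53/1 → 8; chars 38.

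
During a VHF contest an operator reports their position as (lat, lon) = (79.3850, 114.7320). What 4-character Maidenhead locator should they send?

OQ79

Offset from 180°W / 90°S: lon 294.73°, lat 169.38°.
Field: lon ⌊294.73/20⌋ = 14 → O; lat ⌊169.38/10⌋ = 16 → Q.
Square: lon ⌊14.73/2⌋ = 7; lat ⌊9.38/1⌋ = 9.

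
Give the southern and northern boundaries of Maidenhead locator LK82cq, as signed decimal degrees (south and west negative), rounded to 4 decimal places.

Field L=11, K=10: +11·20° lon, +10·10° lat → SW at lon 40°, lat 10°.
Square 8, 2: +8·2° lon, +2·1° lat → SW at lon 56°, lat 12°.
Subsquare c=2, q=16: +2·0.0833333° lon, +16·0.0416667° lat → SW at lon 56.1667°, lat 12.6667°.
Cell spans 0.0833333° lon × 0.0416667° lat.
south 12.6667, north 12.7083.

12.6667, 12.7083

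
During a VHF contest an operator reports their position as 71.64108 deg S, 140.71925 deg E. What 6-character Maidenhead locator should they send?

Offset from 180°W / 90°S: lon 320.7192°, lat 18.3589°.
Field: 320.7192/20 → 16 → Q, 18.3589/10 → 1 → B; chars QB.
Square: 0.7192/2 → 0, 8.3589/1 → 8; chars 08.
Subsquare: 0.7192/0.0833333 → 8 → i, 0.3589/0.0416667 → 8 → i; chars ii.

QB08ii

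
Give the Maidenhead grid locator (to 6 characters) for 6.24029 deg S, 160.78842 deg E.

RI03js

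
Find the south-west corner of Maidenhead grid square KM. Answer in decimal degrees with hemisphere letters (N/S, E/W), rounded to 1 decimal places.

Field K=10, M=12: +10·20° lon, +12·10° lat → SW at lon 20°, lat 30°.
latitude 30.0° N, longitude 20.0° E.

30.0° N, 20.0° E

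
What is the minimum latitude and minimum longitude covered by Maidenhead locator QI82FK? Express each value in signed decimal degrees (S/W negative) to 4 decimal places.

-7.5833, 156.4167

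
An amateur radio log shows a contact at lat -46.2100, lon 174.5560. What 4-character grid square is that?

Add 180° to longitude and 90° to latitude: 354.56, 43.79.
Field: 354.56/20 → 17 → R, 43.79/10 → 4 → E; chars RE.
Square: 14.56/2 → 7, 3.79/1 → 3; chars 73.

RE73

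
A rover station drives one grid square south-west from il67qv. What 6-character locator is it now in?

Longitude subsquare q = 16; −1 → 15 = p.
Latitude subsquare v = 21; −1 → 20 = u.

IL67pu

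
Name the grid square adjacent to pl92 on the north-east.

QL03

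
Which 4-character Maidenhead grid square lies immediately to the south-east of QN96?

RN05

Longitude square 9; +1 → 10, wraps to 0, carry into field.
Longitude field Q = 16; +1 → 17 = R.
Latitude square 6; −1 → 5.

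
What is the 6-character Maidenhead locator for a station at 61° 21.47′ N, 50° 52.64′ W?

Offset from 180°W / 90°S: lon 129.1227°, lat 151.3578°.
Field: lon ⌊129.1227/20⌋ = 6 → G; lat ⌊151.3578/10⌋ = 15 → P.
Square: lon ⌊9.1227/2⌋ = 4; lat ⌊1.3578/1⌋ = 1.
Subsquare: lon ⌊1.1227/0.0833333⌋ = 13 → n; lat ⌊0.3578/0.0416667⌋ = 8 → i.

GP41ni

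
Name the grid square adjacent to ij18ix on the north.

IJ19ia

Latitude subsquare x = 23; +1 → 24, wraps to 0 = a, carry into square.
Latitude square 8; +1 → 9.
The longitude characters are unchanged.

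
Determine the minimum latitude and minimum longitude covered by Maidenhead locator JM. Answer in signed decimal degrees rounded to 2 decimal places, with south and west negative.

Field J=9, M=12: +9·20° lon, +12·10° lat → SW at lon 0°, lat 30°.
latitude 30.00, longitude 0.00.

30.00, 0.00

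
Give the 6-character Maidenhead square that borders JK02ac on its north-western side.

IK92xd

Longitude subsquare a = 0; −1 → -1, wraps to 23 = x, carry into square.
Longitude square 0; −1 → -1, wraps to 9, carry into field.
Longitude field J = 9; −1 → 8 = I.
Latitude subsquare c = 2; +1 → 3 = d.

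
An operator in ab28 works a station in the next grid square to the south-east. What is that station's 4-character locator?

AB37

Longitude square 2; +1 → 3.
Latitude square 8; −1 → 7.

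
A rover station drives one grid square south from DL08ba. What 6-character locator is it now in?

DL07bx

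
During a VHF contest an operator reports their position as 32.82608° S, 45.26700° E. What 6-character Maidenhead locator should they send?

Add 180° to longitude and 90° to latitude: 225.2670, 57.1739.
Field: 225.2670/20 → 11 → L, 57.1739/10 → 5 → F; chars LF.
Square: 5.2670/2 → 2, 7.1739/1 → 7; chars 27.
Subsquare: 1.2670/0.0833333 → 15 → p, 0.1739/0.0416667 → 4 → e; chars pe.

LF27pe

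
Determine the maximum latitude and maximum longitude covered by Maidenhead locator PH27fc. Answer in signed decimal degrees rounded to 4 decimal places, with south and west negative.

Field P=15, H=7: +15·20° lon, +7·10° lat → SW at lon 120°, lat -20°.
Square 2, 7: +2·2° lon, +7·1° lat → SW at lon 124°, lat -13°.
Subsquare f=5, c=2: +5·0.0833333° lon, +2·0.0416667° lat → SW at lon 124.417°, lat -12.9167°.
Cell spans 0.0833333° lon × 0.0416667° lat. NE corner is SW corner plus one full cell.
latitude -12.8750, longitude 124.5000.

-12.8750, 124.5000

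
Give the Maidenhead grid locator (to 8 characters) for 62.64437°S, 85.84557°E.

NC27wi15

Offset from 180°W / 90°S: lon 265.84557°, lat 27.35563°.
Field: lon ⌊265.84557/20⌋ = 13 → N; lat ⌊27.35563/10⌋ = 2 → C.
Square: lon ⌊5.84557/2⌋ = 2; lat ⌊7.35563/1⌋ = 7.
Subsquare: lon ⌊1.84557/0.0833333⌋ = 22 → w; lat ⌊0.35563/0.0416667⌋ = 8 → i.
Extended square: lon ⌊0.01224/0.00833333⌋ = 1; lat ⌊0.02230/0.00416667⌋ = 5.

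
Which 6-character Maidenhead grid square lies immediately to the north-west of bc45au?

Longitude subsquare a = 0; −1 → -1, wraps to 23 = x, carry into square.
Longitude square 4; −1 → 3.
Latitude subsquare u = 20; +1 → 21 = v.

BC35xv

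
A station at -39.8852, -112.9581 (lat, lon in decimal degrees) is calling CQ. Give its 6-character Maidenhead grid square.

Offset from 180°W / 90°S: lon 67.0419°, lat 50.1148°.
Field (20°×10°, letters A–R): lon ⌊67.0419/20⌋ = 3 → D; lat ⌊50.1148/10⌋ = 5 → F.
Square (2°×1°, digits 0–9): lon ⌊7.0419/2⌋ = 3; lat ⌊0.1148/1⌋ = 0.
Subsquare (5′×2.5′, letters a–x): lon ⌊1.0419/0.0833333⌋ = 12 → m; lat ⌊0.1148/0.0416667⌋ = 2 → c.

DF30mc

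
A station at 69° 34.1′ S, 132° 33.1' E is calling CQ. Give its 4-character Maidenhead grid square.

Add 180° to longitude and 90° to latitude: 312.55, 20.43.
Field: 312.55/20 → 15 → P, 20.43/10 → 2 → C; chars PC.
Square: 12.55/2 → 6, 0.43/1 → 0; chars 60.

PC60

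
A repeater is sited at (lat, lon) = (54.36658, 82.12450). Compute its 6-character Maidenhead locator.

Add 180° to longitude and 90° to latitude: 262.1245, 144.3666.
Field: 262.1245/20 → 13 → N, 144.3666/10 → 14 → O; chars NO.
Square: 2.1245/2 → 1, 4.3666/1 → 4; chars 14.
Subsquare: 0.1245/0.0833333 → 1 → b, 0.3666/0.0416667 → 8 → i; chars bi.

NO14bi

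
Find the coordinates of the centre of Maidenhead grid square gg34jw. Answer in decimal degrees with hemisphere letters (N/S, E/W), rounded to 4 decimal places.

25.0625° S, 53.2083° W

Field G=6, G=6: +6·20° lon, +6·10° lat → SW at lon -60°, lat -30°.
Square 3, 4: +3·2° lon, +4·1° lat → SW at lon -54°, lat -26°.
Subsquare j=9, w=22: +9·0.0833333° lon, +22·0.0416667° lat → SW at lon -53.25°, lat -25.0833°.
Cell spans 0.0833333° lon × 0.0416667° lat. Centre is SW corner plus half of each.
latitude 25.0625° S, longitude 53.2083° W.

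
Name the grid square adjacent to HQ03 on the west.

GQ93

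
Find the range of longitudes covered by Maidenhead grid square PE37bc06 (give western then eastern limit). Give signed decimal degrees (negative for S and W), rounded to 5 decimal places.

Field P=15, E=4: +15·20° lon, +4·10° lat → SW at lon 120°, lat -50°.
Square 3, 7: +3·2° lon, +7·1° lat → SW at lon 126°, lat -43°.
Subsquare b=1, c=2: +1·0.0833333° lon, +2·0.0416667° lat → SW at lon 126.083°, lat -42.9167°.
Extended square 0, 6: +0·0.00833333° lon, +6·0.00416667° lat → SW at lon 126.083°, lat -42.8917°.
Cell spans 0.00833333° lon × 0.00416667° lat.
west 126.08333, east 126.09167.

126.08333, 126.09167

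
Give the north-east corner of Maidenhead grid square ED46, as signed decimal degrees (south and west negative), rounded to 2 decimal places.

Field E=4, D=3: +4·20° lon, +3·10° lat → SW at lon -100°, lat -60°.
Square 4, 6: +4·2° lon, +6·1° lat → SW at lon -92°, lat -54°.
Cell spans 2° lon × 1° lat. NE corner is SW corner plus one full cell.
latitude -53.00, longitude -90.00.

-53.00, -90.00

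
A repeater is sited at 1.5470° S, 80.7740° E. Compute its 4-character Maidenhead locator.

NI08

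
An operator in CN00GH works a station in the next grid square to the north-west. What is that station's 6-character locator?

CN00fi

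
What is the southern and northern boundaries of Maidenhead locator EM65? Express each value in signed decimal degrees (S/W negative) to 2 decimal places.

35.00, 36.00

Field E=4, M=12: +4·20° lon, +12·10° lat → SW at lon -100°, lat 30°.
Square 6, 5: +6·2° lon, +5·1° lat → SW at lon -88°, lat 35°.
Cell spans 2° lon × 1° lat.
south 35.00, north 36.00.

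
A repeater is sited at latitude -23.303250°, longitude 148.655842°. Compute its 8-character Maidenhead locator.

QG46hq87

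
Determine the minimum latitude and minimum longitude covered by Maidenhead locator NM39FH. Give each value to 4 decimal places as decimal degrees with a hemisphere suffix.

39.2917° N, 86.4167° E

Field N=13, M=12: +13·20° lon, +12·10° lat → SW at lon 80°, lat 30°.
Square 3, 9: +3·2° lon, +9·1° lat → SW at lon 86°, lat 39°.
Subsquare f=5, h=7: +5·0.0833333° lon, +7·0.0416667° lat → SW at lon 86.4167°, lat 39.2917°.
latitude 39.2917° N, longitude 86.4167° E.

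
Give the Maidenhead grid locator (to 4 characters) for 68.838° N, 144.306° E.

QP28

Shift to the Maidenhead origin (180°W, 90°S): lon 324.31, lat 158.84.
Field (20°×10°, letters A–R): lon ⌊324.31/20⌋ = 16 → Q; lat ⌊158.84/10⌋ = 15 → P.
Square (2°×1°, digits 0–9): lon ⌊4.31/2⌋ = 2; lat ⌊8.84/1⌋ = 8.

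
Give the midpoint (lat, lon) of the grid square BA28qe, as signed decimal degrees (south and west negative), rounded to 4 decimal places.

-81.8125, -154.6250

Field B=1, A=0: +1·20° lon, +0·10° lat → SW at lon -160°, lat -90°.
Square 2, 8: +2·2° lon, +8·1° lat → SW at lon -156°, lat -82°.
Subsquare q=16, e=4: +16·0.0833333° lon, +4·0.0416667° lat → SW at lon -154.667°, lat -81.8333°.
Cell spans 0.0833333° lon × 0.0416667° lat. Centre is SW corner plus half of each.
latitude -81.8125, longitude -154.6250.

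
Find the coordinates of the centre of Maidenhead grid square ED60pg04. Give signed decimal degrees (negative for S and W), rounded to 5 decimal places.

-59.73125, -86.74583

Field E=4, D=3: +4·20° lon, +3·10° lat → SW at lon -100°, lat -60°.
Square 6, 0: +6·2° lon, +0·1° lat → SW at lon -88°, lat -60°.
Subsquare p=15, g=6: +15·0.0833333° lon, +6·0.0416667° lat → SW at lon -86.75°, lat -59.75°.
Extended square 0, 4: +0·0.00833333° lon, +4·0.00416667° lat → SW at lon -86.75°, lat -59.7333°.
Cell spans 0.00833333° lon × 0.00416667° lat. Centre is SW corner plus half of each.
latitude -59.73125, longitude -86.74583.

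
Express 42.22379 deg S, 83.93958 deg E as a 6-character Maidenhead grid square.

NE17xs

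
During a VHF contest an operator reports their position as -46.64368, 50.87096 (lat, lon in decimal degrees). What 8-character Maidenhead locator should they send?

LE53ki45

Shift to the Maidenhead origin (180°W, 90°S): lon 230.87096, lat 43.35632.
Field: lon ⌊230.87096/20⌋ = 11 → L; lat ⌊43.35632/10⌋ = 4 → E.
Square: lon ⌊10.87096/2⌋ = 5; lat ⌊3.35632/1⌋ = 3.
Subsquare: lon ⌊0.87096/0.0833333⌋ = 10 → k; lat ⌊0.35632/0.0416667⌋ = 8 → i.
Extended square: lon ⌊0.03763/0.00833333⌋ = 4; lat ⌊0.02299/0.00416667⌋ = 5.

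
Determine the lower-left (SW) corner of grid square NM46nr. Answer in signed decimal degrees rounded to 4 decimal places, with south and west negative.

Field N=13, M=12: +13·20° lon, +12·10° lat → SW at lon 80°, lat 30°.
Square 4, 6: +4·2° lon, +6·1° lat → SW at lon 88°, lat 36°.
Subsquare n=13, r=17: +13·0.0833333° lon, +17·0.0416667° lat → SW at lon 89.0833°, lat 36.7083°.
latitude 36.7083, longitude 89.0833.

36.7083, 89.0833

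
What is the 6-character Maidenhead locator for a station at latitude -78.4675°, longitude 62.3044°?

MB11dm

Offset from 180°W / 90°S: lon 242.3044°, lat 11.5325°.
Field: lon ⌊242.3044/20⌋ = 12 → M; lat ⌊11.5325/10⌋ = 1 → B.
Square: lon ⌊2.3044/2⌋ = 1; lat ⌊1.5325/1⌋ = 1.
Subsquare: lon ⌊0.3044/0.0833333⌋ = 3 → d; lat ⌊0.5325/0.0416667⌋ = 12 → m.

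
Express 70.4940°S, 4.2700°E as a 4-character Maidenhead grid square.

JB29

Shift to the Maidenhead origin (180°W, 90°S): lon 184.27, lat 19.51.
Field: lon ⌊184.27/20⌋ = 9 → J; lat ⌊19.51/10⌋ = 1 → B.
Square: lon ⌊4.27/2⌋ = 2; lat ⌊9.51/1⌋ = 9.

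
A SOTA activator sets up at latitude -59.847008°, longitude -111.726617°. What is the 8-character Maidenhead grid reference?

DD40dd26

Add 180° to longitude and 90° to latitude: 68.27338, 30.15299.
Field: 68.27338/20 → 3 → D, 30.15299/10 → 3 → D; chars DD.
Square: 8.27338/2 → 4, 0.15299/1 → 0; chars 40.
Subsquare: 0.27338/0.0833333 → 3 → d, 0.15299/0.0416667 → 3 → d; chars dd.
Extended square: 0.02338/0.00833333 → 2, 0.02799/0.00416667 → 6; chars 26.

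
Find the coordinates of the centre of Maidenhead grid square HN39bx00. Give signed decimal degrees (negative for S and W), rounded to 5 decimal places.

Field H=7, N=13: +7·20° lon, +13·10° lat → SW at lon -40°, lat 40°.
Square 3, 9: +3·2° lon, +9·1° lat → SW at lon -34°, lat 49°.
Subsquare b=1, x=23: +1·0.0833333° lon, +23·0.0416667° lat → SW at lon -33.9167°, lat 49.9583°.
Extended square 0, 0: +0·0.00833333° lon, +0·0.00416667° lat → SW at lon -33.9167°, lat 49.9583°.
Cell spans 0.00833333° lon × 0.00416667° lat. Centre is SW corner plus half of each.
latitude 49.96042, longitude -33.91250.

49.96042, -33.91250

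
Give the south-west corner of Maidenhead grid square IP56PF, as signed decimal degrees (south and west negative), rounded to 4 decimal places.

66.2083, -8.7500

Field I=8, P=15: +8·20° lon, +15·10° lat → SW at lon -20°, lat 60°.
Square 5, 6: +5·2° lon, +6·1° lat → SW at lon -10°, lat 66°.
Subsquare p=15, f=5: +15·0.0833333° lon, +5·0.0416667° lat → SW at lon -8.75°, lat 66.2083°.
latitude 66.2083, longitude -8.7500.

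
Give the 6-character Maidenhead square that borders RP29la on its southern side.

RP28lx

Latitude subsquare a = 0; −1 → -1, wraps to 23 = x, carry into square.
Latitude square 9; −1 → 8.
The longitude characters are unchanged.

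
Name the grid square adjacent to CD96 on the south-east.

Longitude square 9; +1 → 10, wraps to 0, carry into field.
Longitude field C = 2; +1 → 3 = D.
Latitude square 6; −1 → 5.

DD05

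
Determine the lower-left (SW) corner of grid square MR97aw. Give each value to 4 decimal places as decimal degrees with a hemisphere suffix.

Field M=12, R=17: +12·20° lon, +17·10° lat → SW at lon 60°, lat 80°.
Square 9, 7: +9·2° lon, +7·1° lat → SW at lon 78°, lat 87°.
Subsquare a=0, w=22: +0·0.0833333° lon, +22·0.0416667° lat → SW at lon 78°, lat 87.9167°.
latitude 87.9167° N, longitude 78.0000° E.

87.9167° N, 78.0000° E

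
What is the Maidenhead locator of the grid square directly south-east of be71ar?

Longitude subsquare a = 0; +1 → 1 = b.
Latitude subsquare r = 17; −1 → 16 = q.

BE71bq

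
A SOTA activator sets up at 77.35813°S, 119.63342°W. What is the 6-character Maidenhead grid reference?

DB02ep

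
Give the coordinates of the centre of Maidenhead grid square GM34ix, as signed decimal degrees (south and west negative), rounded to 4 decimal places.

34.9792, -53.2917

Field G=6, M=12: +6·20° lon, +12·10° lat → SW at lon -60°, lat 30°.
Square 3, 4: +3·2° lon, +4·1° lat → SW at lon -54°, lat 34°.
Subsquare i=8, x=23: +8·0.0833333° lon, +23·0.0416667° lat → SW at lon -53.3333°, lat 34.9583°.
Cell spans 0.0833333° lon × 0.0416667° lat. Centre is SW corner plus half of each.
latitude 34.9792, longitude -53.2917.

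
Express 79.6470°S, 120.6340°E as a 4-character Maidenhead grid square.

Add 180° to longitude and 90° to latitude: 300.63, 10.35.
Field: lon ⌊300.63/20⌋ = 15 → P; lat ⌊10.35/10⌋ = 1 → B.
Square: lon ⌊0.63/2⌋ = 0; lat ⌊0.35/1⌋ = 0.

PB00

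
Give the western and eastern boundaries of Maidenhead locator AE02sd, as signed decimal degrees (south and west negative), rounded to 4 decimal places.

Field A=0, E=4: +0·20° lon, +4·10° lat → SW at lon -180°, lat -50°.
Square 0, 2: +0·2° lon, +2·1° lat → SW at lon -180°, lat -48°.
Subsquare s=18, d=3: +18·0.0833333° lon, +3·0.0416667° lat → SW at lon -178.5°, lat -47.875°.
Cell spans 0.0833333° lon × 0.0416667° lat.
west -178.5000, east -178.4167.

-178.5000, -178.4167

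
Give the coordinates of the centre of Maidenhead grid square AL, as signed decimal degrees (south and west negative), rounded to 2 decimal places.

25.00, -170.00

Field A=0, L=11: +0·20° lon, +11·10° lat → SW at lon -180°, lat 20°.
Cell spans 20° lon × 10° lat. Centre is SW corner plus half of each.
latitude 25.00, longitude -170.00.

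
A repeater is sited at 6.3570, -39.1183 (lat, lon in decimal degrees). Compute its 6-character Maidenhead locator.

Add 180° to longitude and 90° to latitude: 140.8817, 96.3570.
Field (20°×10°, letters A–R): 140.8817/20 → 7 → H, 96.3570/10 → 9 → J; chars HJ.
Square (2°×1°, digits 0–9): 0.8817/2 → 0, 6.3570/1 → 6; chars 06.
Subsquare (5′×2.5′, letters a–x): 0.8817/0.0833333 → 10 → k, 0.3570/0.0416667 → 8 → i; chars ki.

HJ06ki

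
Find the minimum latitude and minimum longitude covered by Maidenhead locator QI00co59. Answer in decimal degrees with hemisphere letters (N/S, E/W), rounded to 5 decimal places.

9.37917° S, 140.20833° E

Field Q=16, I=8: +16·20° lon, +8·10° lat → SW at lon 140°, lat -10°.
Square 0, 0: +0·2° lon, +0·1° lat → SW at lon 140°, lat -10°.
Subsquare c=2, o=14: +2·0.0833333° lon, +14·0.0416667° lat → SW at lon 140.167°, lat -9.41667°.
Extended square 5, 9: +5·0.00833333° lon, +9·0.00416667° lat → SW at lon 140.208°, lat -9.37917°.
latitude 9.37917° S, longitude 140.20833° E.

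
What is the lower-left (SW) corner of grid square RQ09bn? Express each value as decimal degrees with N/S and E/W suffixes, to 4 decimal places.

Field R=17, Q=16: +17·20° lon, +16·10° lat → SW at lon 160°, lat 70°.
Square 0, 9: +0·2° lon, +9·1° lat → SW at lon 160°, lat 79°.
Subsquare b=1, n=13: +1·0.0833333° lon, +13·0.0416667° lat → SW at lon 160.083°, lat 79.5417°.
latitude 79.5417° N, longitude 160.0833° E.

79.5417° N, 160.0833° E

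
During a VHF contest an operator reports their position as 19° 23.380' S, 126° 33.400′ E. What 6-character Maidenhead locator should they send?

PH30go

Offset from 180°W / 90°S: lon 306.5567°, lat 70.6103°.
Field (20°×10°, letters A–R): lon ⌊306.5567/20⌋ = 15 → P; lat ⌊70.6103/10⌋ = 7 → H.
Square (2°×1°, digits 0–9): lon ⌊6.5567/2⌋ = 3; lat ⌊0.6103/1⌋ = 0.
Subsquare (5′×2.5′, letters a–x): lon ⌊0.5567/0.0833333⌋ = 6 → g; lat ⌊0.6103/0.0416667⌋ = 14 → o.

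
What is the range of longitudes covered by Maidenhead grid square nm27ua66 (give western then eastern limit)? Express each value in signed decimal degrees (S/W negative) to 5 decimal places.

Field N=13, M=12: +13·20° lon, +12·10° lat → SW at lon 80°, lat 30°.
Square 2, 7: +2·2° lon, +7·1° lat → SW at lon 84°, lat 37°.
Subsquare u=20, a=0: +20·0.0833333° lon, +0·0.0416667° lat → SW at lon 85.6667°, lat 37°.
Extended square 6, 6: +6·0.00833333° lon, +6·0.00416667° lat → SW at lon 85.7167°, lat 37.025°.
Cell spans 0.00833333° lon × 0.00416667° lat.
west 85.71667, east 85.72500.

85.71667, 85.72500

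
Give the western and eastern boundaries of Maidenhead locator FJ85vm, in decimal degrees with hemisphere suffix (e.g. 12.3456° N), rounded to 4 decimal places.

62.2500° W, 62.1667° W

Field F=5, J=9: +5·20° lon, +9·10° lat → SW at lon -80°, lat 0°.
Square 8, 5: +8·2° lon, +5·1° lat → SW at lon -64°, lat 5°.
Subsquare v=21, m=12: +21·0.0833333° lon, +12·0.0416667° lat → SW at lon -62.25°, lat 5.5°.
Cell spans 0.0833333° lon × 0.0416667° lat.
west 62.2500° W, east 62.1667° W.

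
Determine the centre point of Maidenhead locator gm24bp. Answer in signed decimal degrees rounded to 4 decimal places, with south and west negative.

34.6458, -55.8750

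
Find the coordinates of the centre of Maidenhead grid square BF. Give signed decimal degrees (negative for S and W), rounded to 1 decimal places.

Field B=1, F=5: +1·20° lon, +5·10° lat → SW at lon -160°, lat -40°.
Cell spans 20° lon × 10° lat. Centre is SW corner plus half of each.
latitude -35.0, longitude -150.0.

-35.0, -150.0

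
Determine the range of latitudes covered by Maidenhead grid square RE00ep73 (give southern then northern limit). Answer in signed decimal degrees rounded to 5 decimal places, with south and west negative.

-49.36250, -49.35833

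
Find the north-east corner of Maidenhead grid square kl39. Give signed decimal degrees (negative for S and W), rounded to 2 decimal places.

Field K=10, L=11: +10·20° lon, +11·10° lat → SW at lon 20°, lat 20°.
Square 3, 9: +3·2° lon, +9·1° lat → SW at lon 26°, lat 29°.
Cell spans 2° lon × 1° lat. NE corner is SW corner plus one full cell.
latitude 30.00, longitude 28.00.

30.00, 28.00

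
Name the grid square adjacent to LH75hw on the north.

Latitude subsquare w = 22; +1 → 23 = x.
The longitude characters are unchanged.

LH75hx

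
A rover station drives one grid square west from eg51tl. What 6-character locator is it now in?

Longitude subsquare t = 19; −1 → 18 = s.
The latitude characters are unchanged.

EG51sl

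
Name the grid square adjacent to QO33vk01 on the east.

QO33vk11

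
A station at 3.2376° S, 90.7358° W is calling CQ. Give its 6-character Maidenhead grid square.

Offset from 180°W / 90°S: lon 89.2642°, lat 86.7624°.
Field: 89.2642/20 → 4 → E, 86.7624/10 → 8 → I; chars EI.
Square: 9.2642/2 → 4, 6.7624/1 → 6; chars 46.
Subsquare: 1.2642/0.0833333 → 15 → p, 0.7624/0.0416667 → 18 → s; chars ps.

EI46ps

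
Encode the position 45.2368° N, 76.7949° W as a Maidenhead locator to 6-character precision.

FN15of

Offset from 180°W / 90°S: lon 103.2051°, lat 135.2368°.
Field: 103.2051/20 → 5 → F, 135.2368/10 → 13 → N; chars FN.
Square: 3.2051/2 → 1, 5.2368/1 → 5; chars 15.
Subsquare: 1.2051/0.0833333 → 14 → o, 0.2368/0.0416667 → 5 → f; chars of.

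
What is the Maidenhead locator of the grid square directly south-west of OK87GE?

OK87fd

Longitude subsquare g = 6; −1 → 5 = f.
Latitude subsquare e = 4; −1 → 3 = d.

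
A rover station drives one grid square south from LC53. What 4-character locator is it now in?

LC52

Latitude square 3; −1 → 2.
The longitude characters are unchanged.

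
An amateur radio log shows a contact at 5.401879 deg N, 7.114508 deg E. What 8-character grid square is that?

JJ35nj36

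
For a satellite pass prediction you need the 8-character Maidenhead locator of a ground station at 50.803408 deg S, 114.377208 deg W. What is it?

Shift to the Maidenhead origin (180°W, 90°S): lon 65.62279, lat 39.19659.
Field: lon ⌊65.62279/20⌋ = 3 → D; lat ⌊39.19659/10⌋ = 3 → D.
Square: lon ⌊5.62279/2⌋ = 2; lat ⌊9.19659/1⌋ = 9.
Subsquare: lon ⌊1.62279/0.0833333⌋ = 19 → t; lat ⌊0.19659/0.0416667⌋ = 4 → e.
Extended square: lon ⌊0.03946/0.00833333⌋ = 4; lat ⌊0.02993/0.00416667⌋ = 7.

DD29te47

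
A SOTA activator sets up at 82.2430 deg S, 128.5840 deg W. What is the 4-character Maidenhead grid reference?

Shift to the Maidenhead origin (180°W, 90°S): lon 51.42, lat 7.76.
Field: 51.42/20 → 2 → C, 7.76/10 → 0 → A; chars CA.
Square: 11.42/2 → 5, 7.76/1 → 7; chars 57.

CA57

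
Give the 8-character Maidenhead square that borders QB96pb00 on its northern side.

QB96pb01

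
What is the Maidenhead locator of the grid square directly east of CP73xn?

Longitude subsquare x = 23; +1 → 24, wraps to 0 = a, carry into square.
Longitude square 7; +1 → 8.
The latitude characters are unchanged.

CP83an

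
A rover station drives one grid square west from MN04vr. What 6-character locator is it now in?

MN04ur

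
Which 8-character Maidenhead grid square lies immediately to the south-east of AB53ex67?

AB53ex76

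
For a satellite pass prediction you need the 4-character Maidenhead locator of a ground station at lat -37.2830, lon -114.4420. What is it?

DF22

Add 180° to longitude and 90° to latitude: 65.56, 52.72.
Field: 65.56/20 → 3 → D, 52.72/10 → 5 → F; chars DF.
Square: 5.56/2 → 2, 2.72/1 → 2; chars 22.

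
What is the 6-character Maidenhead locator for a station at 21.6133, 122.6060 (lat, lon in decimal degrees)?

PL11ho

Offset from 180°W / 90°S: lon 302.6060°, lat 111.6133°.
Field: 302.6060/20 → 15 → P, 111.6133/10 → 11 → L; chars PL.
Square: 2.6060/2 → 1, 1.6133/1 → 1; chars 11.
Subsquare: 0.6060/0.0833333 → 7 → h, 0.6133/0.0416667 → 14 → o; chars ho.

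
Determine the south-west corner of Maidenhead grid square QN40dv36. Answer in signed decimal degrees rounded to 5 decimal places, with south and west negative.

Field Q=16, N=13: +16·20° lon, +13·10° lat → SW at lon 140°, lat 40°.
Square 4, 0: +4·2° lon, +0·1° lat → SW at lon 148°, lat 40°.
Subsquare d=3, v=21: +3·0.0833333° lon, +21·0.0416667° lat → SW at lon 148.25°, lat 40.875°.
Extended square 3, 6: +3·0.00833333° lon, +6·0.00416667° lat → SW at lon 148.275°, lat 40.9°.
latitude 40.90000, longitude 148.27500.

40.90000, 148.27500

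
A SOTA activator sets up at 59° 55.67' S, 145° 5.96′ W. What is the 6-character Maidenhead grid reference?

Offset from 180°W / 90°S: lon 34.9007°, lat 30.0722°.
Field (20°×10°, letters A–R): 34.9007/20 → 1 → B, 30.0722/10 → 3 → D; chars BD.
Square (2°×1°, digits 0–9): 14.9007/2 → 7, 0.0722/1 → 0; chars 70.
Subsquare (5′×2.5′, letters a–x): 0.9007/0.0833333 → 10 → k, 0.0722/0.0416667 → 1 → b; chars kb.

BD70kb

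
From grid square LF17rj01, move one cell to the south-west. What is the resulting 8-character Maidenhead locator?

LF17qj90

Longitude extended square 0; −1 → -1, wraps to 9, carry into subsquare.
Longitude subsquare r = 17; −1 → 16 = q.
Latitude extended square 1; −1 → 0.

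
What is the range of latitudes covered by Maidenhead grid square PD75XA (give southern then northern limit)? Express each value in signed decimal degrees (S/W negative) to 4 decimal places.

Field P=15, D=3: +15·20° lon, +3·10° lat → SW at lon 120°, lat -60°.
Square 7, 5: +7·2° lon, +5·1° lat → SW at lon 134°, lat -55°.
Subsquare x=23, a=0: +23·0.0833333° lon, +0·0.0416667° lat → SW at lon 135.917°, lat -55°.
Cell spans 0.0833333° lon × 0.0416667° lat.
south -55.0000, north -54.9583.

-55.0000, -54.9583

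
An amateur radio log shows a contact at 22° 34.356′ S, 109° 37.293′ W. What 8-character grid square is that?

DG57ek52

Offset from 180°W / 90°S: lon 70.37845°, lat 67.42740°.
Field: 70.37845/20 → 3 → D, 67.42740/10 → 6 → G; chars DG.
Square: 10.37845/2 → 5, 7.42740/1 → 7; chars 57.
Subsquare: 0.37845/0.0833333 → 4 → e, 0.42740/0.0416667 → 10 → k; chars ek.
Extended square: 0.04512/0.00833333 → 5, 0.01073/0.00416667 → 2; chars 52.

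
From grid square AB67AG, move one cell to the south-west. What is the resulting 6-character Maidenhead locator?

Longitude subsquare a = 0; −1 → -1, wraps to 23 = x, carry into square.
Longitude square 6; −1 → 5.
Latitude subsquare g = 6; −1 → 5 = f.

AB57xf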